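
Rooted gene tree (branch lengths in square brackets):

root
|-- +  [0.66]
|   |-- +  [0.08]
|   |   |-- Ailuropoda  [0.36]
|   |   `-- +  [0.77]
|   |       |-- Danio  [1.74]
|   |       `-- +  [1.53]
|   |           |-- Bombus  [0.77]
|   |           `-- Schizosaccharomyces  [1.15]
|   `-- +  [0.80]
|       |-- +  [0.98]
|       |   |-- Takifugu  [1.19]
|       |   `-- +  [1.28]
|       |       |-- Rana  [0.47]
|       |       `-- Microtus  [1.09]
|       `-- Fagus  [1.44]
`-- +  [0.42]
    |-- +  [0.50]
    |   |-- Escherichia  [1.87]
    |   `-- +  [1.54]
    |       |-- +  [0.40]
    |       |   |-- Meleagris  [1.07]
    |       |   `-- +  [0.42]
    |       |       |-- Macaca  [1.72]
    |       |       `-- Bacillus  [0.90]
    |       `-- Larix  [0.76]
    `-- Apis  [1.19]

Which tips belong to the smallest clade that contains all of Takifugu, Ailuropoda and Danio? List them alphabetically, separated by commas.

Tracing Takifugu: it sits inside (Takifugu,(Rana,Microtus)).
Tracing Ailuropoda: it sits inside (Ailuropoda,(Danio,(Bombus,Schizosaccharomyces))).
Tracing Danio: it sits inside (Danio,(Bombus,Schizosaccharomyces)).
The smallest clade enclosing all 3 is ((Ailuropoda,(Danio,(Bombus,Schizosaccharomyces))),((Takifugu,(Rana,Microtus)),Fagus)); the answer is its 8 terminal taxa in alphabetical order.

Ailuropoda, Bombus, Danio, Fagus, Microtus, Rana, Schizosaccharomyces, Takifugu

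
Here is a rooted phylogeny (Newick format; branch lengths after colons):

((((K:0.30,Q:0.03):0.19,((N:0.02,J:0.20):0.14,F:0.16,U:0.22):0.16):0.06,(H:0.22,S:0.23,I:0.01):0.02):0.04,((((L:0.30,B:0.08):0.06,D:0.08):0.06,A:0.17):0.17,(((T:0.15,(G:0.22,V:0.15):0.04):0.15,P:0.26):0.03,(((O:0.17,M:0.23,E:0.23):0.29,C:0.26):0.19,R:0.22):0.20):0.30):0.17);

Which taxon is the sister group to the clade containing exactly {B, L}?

D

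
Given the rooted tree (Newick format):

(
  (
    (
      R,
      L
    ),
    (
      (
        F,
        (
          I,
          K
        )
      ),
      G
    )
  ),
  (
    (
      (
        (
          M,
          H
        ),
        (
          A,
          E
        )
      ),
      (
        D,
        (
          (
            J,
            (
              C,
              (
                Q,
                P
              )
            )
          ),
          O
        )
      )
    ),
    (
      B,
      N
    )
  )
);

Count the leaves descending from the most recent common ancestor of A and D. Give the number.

The MRCA of A and D is the node subtending (((M,H),(A,E)),(D,((J,(C,(Q,P))),O))).
That clade contains 10 terminal taxa: A, C, D, E, H, J, M, O, P, Q.

10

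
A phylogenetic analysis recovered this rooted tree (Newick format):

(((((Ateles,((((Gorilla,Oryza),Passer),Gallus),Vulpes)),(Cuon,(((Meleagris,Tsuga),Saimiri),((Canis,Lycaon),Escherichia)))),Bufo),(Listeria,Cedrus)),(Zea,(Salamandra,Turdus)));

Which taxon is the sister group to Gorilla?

Gorilla attaches to the tree at the node subtending (Gorilla,Oryza).
The other lineage descending from that same node — the sister group — is the single tip Oryza.

Oryza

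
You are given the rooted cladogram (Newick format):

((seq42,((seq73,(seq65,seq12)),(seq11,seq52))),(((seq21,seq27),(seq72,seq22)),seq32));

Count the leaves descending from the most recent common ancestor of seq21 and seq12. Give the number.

11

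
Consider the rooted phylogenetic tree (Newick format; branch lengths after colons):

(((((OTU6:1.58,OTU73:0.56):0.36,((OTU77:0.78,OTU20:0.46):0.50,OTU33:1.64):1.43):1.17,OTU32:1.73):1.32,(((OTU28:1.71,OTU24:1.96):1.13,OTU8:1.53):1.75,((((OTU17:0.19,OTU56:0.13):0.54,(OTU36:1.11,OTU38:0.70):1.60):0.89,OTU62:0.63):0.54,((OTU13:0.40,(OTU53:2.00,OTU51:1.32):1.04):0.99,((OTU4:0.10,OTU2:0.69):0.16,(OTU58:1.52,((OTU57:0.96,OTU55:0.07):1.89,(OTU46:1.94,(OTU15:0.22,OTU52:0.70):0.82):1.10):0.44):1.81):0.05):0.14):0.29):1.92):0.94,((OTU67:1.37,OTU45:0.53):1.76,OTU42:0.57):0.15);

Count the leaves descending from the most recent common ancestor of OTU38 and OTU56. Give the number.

The MRCA of OTU38 and OTU56 is the node subtending ((OTU17,OTU56),(OTU36,OTU38)).
That clade contains 4 terminal taxa: OTU17, OTU36, OTU38, OTU56.

4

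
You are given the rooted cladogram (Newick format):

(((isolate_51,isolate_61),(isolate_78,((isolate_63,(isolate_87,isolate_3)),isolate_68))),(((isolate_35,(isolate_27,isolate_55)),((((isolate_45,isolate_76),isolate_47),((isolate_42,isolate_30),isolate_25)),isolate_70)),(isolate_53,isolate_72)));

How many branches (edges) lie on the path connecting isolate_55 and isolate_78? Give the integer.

The MRCA of isolate_55 and isolate_78 is the root of the tree.
From isolate_55 up to that node: 5 branches. From isolate_78 up to the same node: 3 branches. Total: 5 + 3 = 8.

8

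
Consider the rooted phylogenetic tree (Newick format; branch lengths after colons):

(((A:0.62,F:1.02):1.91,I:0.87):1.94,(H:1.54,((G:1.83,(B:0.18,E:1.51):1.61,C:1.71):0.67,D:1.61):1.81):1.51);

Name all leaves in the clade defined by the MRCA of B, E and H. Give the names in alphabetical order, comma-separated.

Tracing B: it sits inside (B,E).
Tracing E: it sits inside (B,E).
Tracing H: it sits inside (H,((G,(B,E),C),D)).
The smallest clade enclosing all 3 is (H,((G,(B,E),C),D)); the answer is its 6 terminal taxa in alphabetical order.

B, C, D, E, G, H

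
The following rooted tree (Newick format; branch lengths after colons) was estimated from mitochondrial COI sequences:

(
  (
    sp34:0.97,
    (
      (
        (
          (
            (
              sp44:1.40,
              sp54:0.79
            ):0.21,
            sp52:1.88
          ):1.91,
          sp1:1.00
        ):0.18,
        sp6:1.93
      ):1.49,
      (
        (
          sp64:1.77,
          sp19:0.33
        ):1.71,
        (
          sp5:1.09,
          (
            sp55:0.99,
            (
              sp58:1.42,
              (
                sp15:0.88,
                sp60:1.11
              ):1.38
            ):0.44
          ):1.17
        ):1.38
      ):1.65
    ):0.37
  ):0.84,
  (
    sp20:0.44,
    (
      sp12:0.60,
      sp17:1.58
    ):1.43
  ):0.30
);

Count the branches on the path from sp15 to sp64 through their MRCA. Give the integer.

The MRCA of sp15 and sp64 is the node subtending ((sp64,sp19),(sp5,(sp55,(sp58,(sp15,sp60))))).
From sp15 up to that node: 5 branches. From sp64 up to the same node: 2 branches. Total: 5 + 2 = 7.

7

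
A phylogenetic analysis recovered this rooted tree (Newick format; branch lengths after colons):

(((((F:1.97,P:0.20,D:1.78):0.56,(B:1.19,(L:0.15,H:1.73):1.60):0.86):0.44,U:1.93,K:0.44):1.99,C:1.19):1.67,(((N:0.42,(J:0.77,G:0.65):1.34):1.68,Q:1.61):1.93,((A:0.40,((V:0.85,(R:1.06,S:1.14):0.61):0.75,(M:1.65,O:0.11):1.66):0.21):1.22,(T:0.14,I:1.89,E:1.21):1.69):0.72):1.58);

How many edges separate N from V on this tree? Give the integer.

8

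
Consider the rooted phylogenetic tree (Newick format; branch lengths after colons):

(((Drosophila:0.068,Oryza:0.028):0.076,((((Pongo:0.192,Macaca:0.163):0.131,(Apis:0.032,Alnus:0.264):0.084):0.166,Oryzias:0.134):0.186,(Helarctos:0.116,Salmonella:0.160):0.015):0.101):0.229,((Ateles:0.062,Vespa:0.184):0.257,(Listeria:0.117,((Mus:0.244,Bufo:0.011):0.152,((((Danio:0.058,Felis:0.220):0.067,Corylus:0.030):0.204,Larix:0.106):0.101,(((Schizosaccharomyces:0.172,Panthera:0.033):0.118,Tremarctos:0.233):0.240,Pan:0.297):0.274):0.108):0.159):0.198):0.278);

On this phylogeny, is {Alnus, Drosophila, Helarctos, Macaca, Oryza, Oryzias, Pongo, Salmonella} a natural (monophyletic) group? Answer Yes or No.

No

The MRCA of the listed taxa subtends ((Drosophila,Oryza),((((Pongo,Macaca),(Apis,Alnus)),Oryzias),(Helarctos,Salmonella))).
That clade also contains Apis, which is not in the proposed group, so the group is not monophyletic.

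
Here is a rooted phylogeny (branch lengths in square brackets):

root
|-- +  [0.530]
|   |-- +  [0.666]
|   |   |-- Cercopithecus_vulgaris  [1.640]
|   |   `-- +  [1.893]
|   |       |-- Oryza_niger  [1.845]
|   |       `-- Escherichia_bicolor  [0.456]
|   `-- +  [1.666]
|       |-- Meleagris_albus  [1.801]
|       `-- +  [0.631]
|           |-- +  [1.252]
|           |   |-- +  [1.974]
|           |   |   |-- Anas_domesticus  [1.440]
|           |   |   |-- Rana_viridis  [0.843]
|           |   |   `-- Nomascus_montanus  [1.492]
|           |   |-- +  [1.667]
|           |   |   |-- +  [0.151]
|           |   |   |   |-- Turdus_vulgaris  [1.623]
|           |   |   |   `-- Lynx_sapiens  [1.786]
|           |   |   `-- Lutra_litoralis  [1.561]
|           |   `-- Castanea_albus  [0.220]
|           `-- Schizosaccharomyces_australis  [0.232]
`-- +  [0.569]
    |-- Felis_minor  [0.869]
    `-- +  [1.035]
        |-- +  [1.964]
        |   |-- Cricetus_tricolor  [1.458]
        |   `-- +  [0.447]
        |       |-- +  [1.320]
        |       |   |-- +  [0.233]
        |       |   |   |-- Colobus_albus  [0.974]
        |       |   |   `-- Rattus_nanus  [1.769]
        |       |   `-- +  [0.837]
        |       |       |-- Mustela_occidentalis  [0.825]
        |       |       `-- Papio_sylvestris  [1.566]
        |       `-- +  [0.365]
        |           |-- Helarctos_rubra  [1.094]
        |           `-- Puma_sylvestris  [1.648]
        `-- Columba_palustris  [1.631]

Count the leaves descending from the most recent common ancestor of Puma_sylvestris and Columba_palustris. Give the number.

8

The MRCA of Puma_sylvestris and Columba_palustris is the node subtending ((Cricetus_tricolor,(((Colobus_albus,Rattus_nanus),(Mustela_occidentalis,Papio_sylvestris)),(Helarctos_rubra,Puma_sylvestris))),Columba_palustris).
That clade contains 8 terminal taxa: Colobus_albus, Columba_palustris, Cricetus_tricolor, Helarctos_rubra, Mustela_occidentalis, Papio_sylvestris, Puma_sylvestris, Rattus_nanus.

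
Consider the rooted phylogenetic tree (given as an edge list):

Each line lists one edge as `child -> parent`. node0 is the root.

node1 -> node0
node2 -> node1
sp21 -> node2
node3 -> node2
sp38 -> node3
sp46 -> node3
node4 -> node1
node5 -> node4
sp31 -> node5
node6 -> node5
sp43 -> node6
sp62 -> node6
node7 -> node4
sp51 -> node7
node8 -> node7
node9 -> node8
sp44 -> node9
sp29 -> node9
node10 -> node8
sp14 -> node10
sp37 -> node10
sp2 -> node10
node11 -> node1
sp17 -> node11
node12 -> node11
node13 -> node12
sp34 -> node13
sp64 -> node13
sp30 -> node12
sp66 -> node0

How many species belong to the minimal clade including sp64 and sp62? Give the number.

16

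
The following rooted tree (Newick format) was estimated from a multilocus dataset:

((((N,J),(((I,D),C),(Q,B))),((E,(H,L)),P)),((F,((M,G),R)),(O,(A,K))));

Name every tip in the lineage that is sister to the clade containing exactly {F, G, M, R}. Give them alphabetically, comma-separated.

A, K, O

The clade containing exactly {F, G, M, R} attaches to the tree at the node subtending ((F,((M,G),R)),(O,(A,K))).
The other lineage descending from that same node — the sister group — is (O,(A,K)); its 3 tips in alphabetical order are the answer.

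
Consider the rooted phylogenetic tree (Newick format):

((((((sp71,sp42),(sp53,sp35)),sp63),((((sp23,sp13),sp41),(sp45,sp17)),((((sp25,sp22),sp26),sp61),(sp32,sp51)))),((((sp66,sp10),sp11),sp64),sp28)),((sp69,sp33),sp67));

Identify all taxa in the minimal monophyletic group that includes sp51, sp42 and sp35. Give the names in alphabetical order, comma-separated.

Tracing sp51: it sits inside (sp32,sp51).
Tracing sp42: it sits inside (sp71,sp42).
Tracing sp35: it sits inside (sp53,sp35).
The smallest clade enclosing all 3 is ((((sp71,sp42),(sp53,sp35)),sp63),((((sp23,sp13),sp41),(sp45,sp17)),((((sp25,sp22),sp26),sp61),(sp32,sp51)))); the answer is its 16 terminal taxa in alphabetical order.

sp13, sp17, sp22, sp23, sp25, sp26, sp32, sp35, sp41, sp42, sp45, sp51, sp53, sp61, sp63, sp71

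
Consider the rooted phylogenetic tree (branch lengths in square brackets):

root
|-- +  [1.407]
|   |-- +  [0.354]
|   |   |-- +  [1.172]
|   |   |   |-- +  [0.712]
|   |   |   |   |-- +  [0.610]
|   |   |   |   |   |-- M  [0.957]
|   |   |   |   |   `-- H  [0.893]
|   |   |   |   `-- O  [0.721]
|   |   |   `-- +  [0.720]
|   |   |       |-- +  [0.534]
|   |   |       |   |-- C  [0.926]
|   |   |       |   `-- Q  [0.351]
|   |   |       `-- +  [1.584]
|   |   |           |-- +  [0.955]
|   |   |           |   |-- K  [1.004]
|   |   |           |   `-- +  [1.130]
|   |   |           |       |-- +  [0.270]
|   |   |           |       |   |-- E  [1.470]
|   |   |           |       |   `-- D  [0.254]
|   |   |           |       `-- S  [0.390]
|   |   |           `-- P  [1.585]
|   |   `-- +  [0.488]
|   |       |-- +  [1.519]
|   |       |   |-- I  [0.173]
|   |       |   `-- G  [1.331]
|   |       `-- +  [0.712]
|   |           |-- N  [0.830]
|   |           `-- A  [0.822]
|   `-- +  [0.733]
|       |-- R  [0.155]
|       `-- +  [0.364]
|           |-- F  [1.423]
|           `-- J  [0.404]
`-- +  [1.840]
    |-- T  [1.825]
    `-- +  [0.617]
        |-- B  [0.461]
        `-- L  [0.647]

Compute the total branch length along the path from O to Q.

3.038

The path runs O → … → MRCA → … → Q; the MRCA is the node subtending (((M,H),O),((C,Q),((K,((E,D),S)),P))).
Branch lengths along that path: 0.721 + 0.712 + 0.720 + 0.534 + 0.351 = 3.038.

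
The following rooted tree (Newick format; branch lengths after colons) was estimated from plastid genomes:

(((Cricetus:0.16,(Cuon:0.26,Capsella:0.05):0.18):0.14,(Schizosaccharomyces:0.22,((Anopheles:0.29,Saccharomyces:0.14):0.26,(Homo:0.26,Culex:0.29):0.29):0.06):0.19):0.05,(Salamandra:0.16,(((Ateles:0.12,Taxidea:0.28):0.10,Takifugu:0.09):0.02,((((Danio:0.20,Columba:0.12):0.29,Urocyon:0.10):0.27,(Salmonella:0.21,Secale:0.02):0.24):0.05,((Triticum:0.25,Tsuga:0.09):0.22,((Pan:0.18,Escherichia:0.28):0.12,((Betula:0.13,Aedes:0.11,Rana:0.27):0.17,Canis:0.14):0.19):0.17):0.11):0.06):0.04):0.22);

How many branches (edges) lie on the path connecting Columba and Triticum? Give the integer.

The MRCA of Columba and Triticum is the node subtending ((((Danio,Columba),Urocyon),(Salmonella,Secale)),((Triticum,Tsuga),((Pan,Escherichia),((Betula,Aedes,Rana),Canis)))).
From Columba up to that node: 4 branches. From Triticum up to the same node: 3 branches. Total: 4 + 3 = 7.

7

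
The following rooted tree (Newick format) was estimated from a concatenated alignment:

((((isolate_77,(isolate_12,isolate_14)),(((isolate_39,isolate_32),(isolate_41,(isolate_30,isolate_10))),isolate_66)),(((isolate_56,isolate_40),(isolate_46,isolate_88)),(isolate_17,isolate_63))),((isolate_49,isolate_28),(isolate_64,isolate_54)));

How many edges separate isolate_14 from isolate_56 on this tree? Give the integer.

The MRCA of isolate_14 and isolate_56 is the node subtending (((isolate_77,(isolate_12,isolate_14)),(((isolate_39,isolate_32),(isolate_41,(isolate_30,isolate_10))),isolate_66)),(((isolate_56,isolate_40),(isolate_46,isolate_88)),(isolate_17,isolate_63))).
From isolate_14 up to that node: 4 branches. From isolate_56 up to the same node: 4 branches. Total: 4 + 4 = 8.

8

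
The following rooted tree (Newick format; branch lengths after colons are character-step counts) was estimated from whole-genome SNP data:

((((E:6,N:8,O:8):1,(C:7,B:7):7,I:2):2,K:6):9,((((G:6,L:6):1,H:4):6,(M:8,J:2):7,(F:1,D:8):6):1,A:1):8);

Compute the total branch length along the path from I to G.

35

The path runs I → … → MRCA → … → G; the MRCA is the root of the tree.
Branch lengths along that path: 2 + 2 + 9 + 8 + 1 + 6 + 1 + 6 = 35.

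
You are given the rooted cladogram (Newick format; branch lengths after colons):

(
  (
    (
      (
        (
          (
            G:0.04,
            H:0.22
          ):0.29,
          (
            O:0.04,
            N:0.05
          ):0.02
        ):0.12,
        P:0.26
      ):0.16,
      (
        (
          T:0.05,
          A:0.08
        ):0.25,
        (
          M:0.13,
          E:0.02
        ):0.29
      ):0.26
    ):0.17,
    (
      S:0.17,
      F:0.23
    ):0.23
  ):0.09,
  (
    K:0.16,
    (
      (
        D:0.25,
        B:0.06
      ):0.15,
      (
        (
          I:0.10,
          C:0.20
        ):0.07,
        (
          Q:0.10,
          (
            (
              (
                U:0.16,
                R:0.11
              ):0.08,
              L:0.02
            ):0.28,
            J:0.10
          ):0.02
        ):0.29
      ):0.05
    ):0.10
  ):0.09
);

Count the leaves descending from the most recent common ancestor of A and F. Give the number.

11

The MRCA of A and F is the node subtending (((((G,H),(O,N)),P),((T,A),(M,E))),(S,F)).
That clade contains 11 terminal taxa: A, E, F, G, H, M, N, O, P, S, T.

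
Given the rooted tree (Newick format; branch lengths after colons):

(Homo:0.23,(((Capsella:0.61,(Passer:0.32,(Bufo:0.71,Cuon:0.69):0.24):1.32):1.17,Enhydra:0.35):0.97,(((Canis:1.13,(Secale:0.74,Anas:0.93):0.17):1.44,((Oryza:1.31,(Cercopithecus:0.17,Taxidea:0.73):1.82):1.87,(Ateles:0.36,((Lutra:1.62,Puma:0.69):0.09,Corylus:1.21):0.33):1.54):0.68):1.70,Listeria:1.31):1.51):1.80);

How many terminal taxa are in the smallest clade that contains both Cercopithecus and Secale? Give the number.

The MRCA of Cercopithecus and Secale is the node subtending ((Canis,(Secale,Anas)),((Oryza,(Cercopithecus,Taxidea)),(Ateles,((Lutra,Puma),Corylus)))).
That clade contains 10 terminal taxa: Anas, Ateles, Canis, Cercopithecus, Corylus, Lutra, Oryza, Puma, Secale, Taxidea.

10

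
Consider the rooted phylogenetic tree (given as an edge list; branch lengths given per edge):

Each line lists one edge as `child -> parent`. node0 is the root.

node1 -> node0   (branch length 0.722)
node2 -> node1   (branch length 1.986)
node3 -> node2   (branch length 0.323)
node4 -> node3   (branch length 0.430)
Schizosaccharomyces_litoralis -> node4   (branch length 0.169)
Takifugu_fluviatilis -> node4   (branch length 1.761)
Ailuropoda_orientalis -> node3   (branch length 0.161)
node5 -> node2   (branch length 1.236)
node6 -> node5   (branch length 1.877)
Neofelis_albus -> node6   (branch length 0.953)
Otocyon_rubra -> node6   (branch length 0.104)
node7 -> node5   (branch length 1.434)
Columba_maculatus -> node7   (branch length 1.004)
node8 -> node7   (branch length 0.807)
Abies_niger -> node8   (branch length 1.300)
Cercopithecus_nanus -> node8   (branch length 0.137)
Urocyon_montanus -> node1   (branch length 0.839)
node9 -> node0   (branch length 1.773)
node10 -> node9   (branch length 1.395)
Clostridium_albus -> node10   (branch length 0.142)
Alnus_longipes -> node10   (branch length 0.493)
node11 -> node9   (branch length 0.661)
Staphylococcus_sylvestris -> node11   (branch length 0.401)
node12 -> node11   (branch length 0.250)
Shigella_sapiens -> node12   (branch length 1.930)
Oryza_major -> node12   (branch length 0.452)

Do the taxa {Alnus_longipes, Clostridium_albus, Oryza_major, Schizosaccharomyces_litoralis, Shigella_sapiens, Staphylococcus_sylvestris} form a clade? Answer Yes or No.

No

The MRCA of the listed taxa is the root, so the smallest clade containing them is the whole tree.
That clade also contains Abies_niger, Ailuropoda_orientalis, Cercopithecus_nanus, Columba_maculatus, Neofelis_albus, Otocyon_rubra, Takifugu_fluviatilis, Urocyon_montanus, which are not in the proposed group, so the group is not monophyletic.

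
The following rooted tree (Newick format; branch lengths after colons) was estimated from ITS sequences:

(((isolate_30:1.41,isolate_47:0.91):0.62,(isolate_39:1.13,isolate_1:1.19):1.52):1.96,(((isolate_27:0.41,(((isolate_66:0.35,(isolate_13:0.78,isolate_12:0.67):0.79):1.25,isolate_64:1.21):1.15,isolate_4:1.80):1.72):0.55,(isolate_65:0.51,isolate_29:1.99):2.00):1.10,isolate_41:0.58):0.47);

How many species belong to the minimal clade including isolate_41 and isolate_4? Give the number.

9

The MRCA of isolate_41 and isolate_4 is the node subtending (((isolate_27,(((isolate_66,(isolate_13,isolate_12)),isolate_64),isolate_4)),(isolate_65,isolate_29)),isolate_41).
That clade contains 9 terminal taxa: isolate_12, isolate_13, isolate_27, isolate_29, isolate_4, isolate_41, isolate_64, isolate_65, isolate_66.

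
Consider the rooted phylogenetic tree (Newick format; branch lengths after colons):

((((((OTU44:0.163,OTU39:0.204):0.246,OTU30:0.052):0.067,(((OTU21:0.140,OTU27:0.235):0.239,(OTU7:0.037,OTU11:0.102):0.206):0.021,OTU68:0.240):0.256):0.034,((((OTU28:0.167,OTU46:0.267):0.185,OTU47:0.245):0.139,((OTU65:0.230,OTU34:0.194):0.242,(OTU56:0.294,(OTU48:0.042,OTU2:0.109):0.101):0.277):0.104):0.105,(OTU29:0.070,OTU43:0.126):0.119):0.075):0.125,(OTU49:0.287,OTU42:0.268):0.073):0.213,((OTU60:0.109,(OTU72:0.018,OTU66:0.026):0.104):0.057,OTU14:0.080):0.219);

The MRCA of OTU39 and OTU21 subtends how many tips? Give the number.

The MRCA of OTU39 and OTU21 is the node subtending (((OTU44,OTU39),OTU30),(((OTU21,OTU27),(OTU7,OTU11)),OTU68)).
That clade contains 8 terminal taxa: OTU11, OTU21, OTU27, OTU30, OTU39, OTU44, OTU68, OTU7.

8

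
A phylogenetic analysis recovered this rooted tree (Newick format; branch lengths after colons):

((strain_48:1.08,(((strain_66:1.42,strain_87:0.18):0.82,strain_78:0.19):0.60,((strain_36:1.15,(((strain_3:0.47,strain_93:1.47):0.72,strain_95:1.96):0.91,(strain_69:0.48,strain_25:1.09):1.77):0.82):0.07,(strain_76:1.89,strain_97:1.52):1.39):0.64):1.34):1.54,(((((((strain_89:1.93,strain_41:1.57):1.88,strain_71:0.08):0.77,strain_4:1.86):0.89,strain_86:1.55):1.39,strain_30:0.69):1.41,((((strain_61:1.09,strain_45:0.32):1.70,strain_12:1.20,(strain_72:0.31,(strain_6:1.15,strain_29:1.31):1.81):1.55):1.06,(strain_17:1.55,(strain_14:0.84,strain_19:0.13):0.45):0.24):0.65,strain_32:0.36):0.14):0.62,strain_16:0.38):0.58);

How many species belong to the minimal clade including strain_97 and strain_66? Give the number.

11

The MRCA of strain_97 and strain_66 is the node subtending (((strain_66,strain_87),strain_78),((strain_36,(((strain_3,strain_93),strain_95),(strain_69,strain_25))),(strain_76,strain_97))).
That clade contains 11 terminal taxa: strain_25, strain_3, strain_36, strain_66, strain_69, strain_76, strain_78, strain_87, strain_93, strain_95, strain_97.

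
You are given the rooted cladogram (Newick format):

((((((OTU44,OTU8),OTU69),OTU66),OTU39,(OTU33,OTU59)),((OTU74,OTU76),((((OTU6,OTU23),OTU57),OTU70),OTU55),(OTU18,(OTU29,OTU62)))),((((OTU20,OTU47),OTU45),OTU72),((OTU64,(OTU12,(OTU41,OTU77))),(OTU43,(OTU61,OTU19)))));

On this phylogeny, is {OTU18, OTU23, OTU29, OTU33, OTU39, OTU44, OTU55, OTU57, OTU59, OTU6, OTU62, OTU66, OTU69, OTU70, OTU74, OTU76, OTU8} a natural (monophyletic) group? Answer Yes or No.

Yes

The most recent common ancestor of these taxa subtends (((((OTU44,OTU8),OTU69),OTU66),OTU39,(OTU33,OTU59)),((OTU74,OTU76),((((OTU6,OTU23),OTU57),OTU70),OTU55),(OTU18,(OTU29,OTU62)))).
That clade has exactly 17 tips — every listed taxon and nothing else — so the group is monophyletic.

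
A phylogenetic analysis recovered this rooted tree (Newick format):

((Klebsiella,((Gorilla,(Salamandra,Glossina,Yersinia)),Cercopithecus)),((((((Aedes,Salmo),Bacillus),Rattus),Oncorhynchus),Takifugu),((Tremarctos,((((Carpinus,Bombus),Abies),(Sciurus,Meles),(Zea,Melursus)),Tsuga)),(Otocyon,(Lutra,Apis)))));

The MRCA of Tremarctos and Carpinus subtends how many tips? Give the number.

The MRCA of Tremarctos and Carpinus is the node subtending (Tremarctos,((((Carpinus,Bombus),Abies),(Sciurus,Meles),(Zea,Melursus)),Tsuga)).
That clade contains 9 terminal taxa: Abies, Bombus, Carpinus, Meles, Melursus, Sciurus, Tremarctos, Tsuga, Zea.

9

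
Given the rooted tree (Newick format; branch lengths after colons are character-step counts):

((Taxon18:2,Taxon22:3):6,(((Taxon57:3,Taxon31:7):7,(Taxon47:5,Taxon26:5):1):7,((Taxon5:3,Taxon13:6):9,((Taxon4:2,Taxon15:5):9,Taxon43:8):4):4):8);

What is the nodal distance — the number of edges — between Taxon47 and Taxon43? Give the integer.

6

The MRCA of Taxon47 and Taxon43 is the node subtending (((Taxon57,Taxon31),(Taxon47,Taxon26)),((Taxon5,Taxon13),((Taxon4,Taxon15),Taxon43))).
From Taxon47 up to that node: 3 branches. From Taxon43 up to the same node: 3 branches. Total: 3 + 3 = 6.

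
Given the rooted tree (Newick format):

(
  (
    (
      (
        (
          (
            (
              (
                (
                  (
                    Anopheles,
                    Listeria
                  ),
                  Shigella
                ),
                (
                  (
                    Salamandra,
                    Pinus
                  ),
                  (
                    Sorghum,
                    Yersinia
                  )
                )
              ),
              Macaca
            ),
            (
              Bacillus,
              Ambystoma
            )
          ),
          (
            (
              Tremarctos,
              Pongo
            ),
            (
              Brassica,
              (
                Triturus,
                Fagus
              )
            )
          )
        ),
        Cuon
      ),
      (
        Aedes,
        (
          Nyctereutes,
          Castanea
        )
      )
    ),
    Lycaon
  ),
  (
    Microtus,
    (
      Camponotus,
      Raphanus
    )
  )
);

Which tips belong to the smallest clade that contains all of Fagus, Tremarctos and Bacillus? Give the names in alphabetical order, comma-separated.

Ambystoma, Anopheles, Bacillus, Brassica, Fagus, Listeria, Macaca, Pinus, Pongo, Salamandra, Shigella, Sorghum, Tremarctos, Triturus, Yersinia

Tracing Fagus: it sits inside (Triturus,Fagus).
Tracing Tremarctos: it sits inside (Tremarctos,Pongo).
Tracing Bacillus: it sits inside (Bacillus,Ambystoma).
The smallest clade enclosing all 3 is ((((((Anopheles,Listeria),Shigella),((Salamandra,Pinus),(Sorghum,Yersinia))),Macaca),(Bacillus,Ambystoma)),((Tremarctos,Pongo),(Brassica,(Triturus,Fagus)))); the answer is its 15 terminal taxa in alphabetical order.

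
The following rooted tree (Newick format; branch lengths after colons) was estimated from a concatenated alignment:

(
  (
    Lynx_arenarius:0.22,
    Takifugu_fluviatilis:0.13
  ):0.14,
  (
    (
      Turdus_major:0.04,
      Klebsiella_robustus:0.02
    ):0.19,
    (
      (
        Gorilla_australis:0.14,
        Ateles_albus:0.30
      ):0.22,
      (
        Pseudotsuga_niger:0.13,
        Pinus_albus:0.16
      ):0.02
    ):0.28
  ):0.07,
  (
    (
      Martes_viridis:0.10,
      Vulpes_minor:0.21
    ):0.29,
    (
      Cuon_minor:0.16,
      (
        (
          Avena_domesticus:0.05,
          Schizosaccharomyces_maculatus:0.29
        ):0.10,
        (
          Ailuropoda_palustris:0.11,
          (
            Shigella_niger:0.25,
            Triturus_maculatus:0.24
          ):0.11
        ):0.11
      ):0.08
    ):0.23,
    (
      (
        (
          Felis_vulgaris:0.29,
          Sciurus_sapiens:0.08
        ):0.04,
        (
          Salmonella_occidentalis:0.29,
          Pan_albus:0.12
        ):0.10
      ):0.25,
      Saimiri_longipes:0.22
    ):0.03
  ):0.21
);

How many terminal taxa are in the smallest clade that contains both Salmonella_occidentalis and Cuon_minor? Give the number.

13

The MRCA of Salmonella_occidentalis and Cuon_minor is the node subtending ((Martes_viridis,Vulpes_minor),(Cuon_minor,((Avena_domesticus,Schizosaccharomyces_maculatus),(Ailuropoda_palustris,(Shigella_niger,Triturus_maculatus)))),(((Felis_vulgaris,Sciurus_sapiens),(Salmonella_occidentalis,Pan_albus)),Saimiri_longipes)).
That clade contains 13 terminal taxa: Ailuropoda_palustris, Avena_domesticus, Cuon_minor, Felis_vulgaris, Martes_viridis, Pan_albus, Saimiri_longipes, Salmonella_occidentalis, Schizosaccharomyces_maculatus, Sciurus_sapiens, Shigella_niger, Triturus_maculatus, Vulpes_minor.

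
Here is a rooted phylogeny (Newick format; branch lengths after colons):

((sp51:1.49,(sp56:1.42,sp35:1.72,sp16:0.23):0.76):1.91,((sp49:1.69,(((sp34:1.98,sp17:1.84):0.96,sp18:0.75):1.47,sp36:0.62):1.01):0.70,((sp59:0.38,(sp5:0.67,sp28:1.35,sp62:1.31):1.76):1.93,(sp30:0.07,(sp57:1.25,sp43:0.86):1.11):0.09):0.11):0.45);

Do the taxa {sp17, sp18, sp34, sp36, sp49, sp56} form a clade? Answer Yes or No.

The MRCA of the listed taxa is the root, so the smallest clade containing them is the whole tree.
That clade also contains sp16, sp28, sp30, sp35, sp43, sp5, sp51, sp57, sp59, sp62, which are not in the proposed group, so the group is not monophyletic.

No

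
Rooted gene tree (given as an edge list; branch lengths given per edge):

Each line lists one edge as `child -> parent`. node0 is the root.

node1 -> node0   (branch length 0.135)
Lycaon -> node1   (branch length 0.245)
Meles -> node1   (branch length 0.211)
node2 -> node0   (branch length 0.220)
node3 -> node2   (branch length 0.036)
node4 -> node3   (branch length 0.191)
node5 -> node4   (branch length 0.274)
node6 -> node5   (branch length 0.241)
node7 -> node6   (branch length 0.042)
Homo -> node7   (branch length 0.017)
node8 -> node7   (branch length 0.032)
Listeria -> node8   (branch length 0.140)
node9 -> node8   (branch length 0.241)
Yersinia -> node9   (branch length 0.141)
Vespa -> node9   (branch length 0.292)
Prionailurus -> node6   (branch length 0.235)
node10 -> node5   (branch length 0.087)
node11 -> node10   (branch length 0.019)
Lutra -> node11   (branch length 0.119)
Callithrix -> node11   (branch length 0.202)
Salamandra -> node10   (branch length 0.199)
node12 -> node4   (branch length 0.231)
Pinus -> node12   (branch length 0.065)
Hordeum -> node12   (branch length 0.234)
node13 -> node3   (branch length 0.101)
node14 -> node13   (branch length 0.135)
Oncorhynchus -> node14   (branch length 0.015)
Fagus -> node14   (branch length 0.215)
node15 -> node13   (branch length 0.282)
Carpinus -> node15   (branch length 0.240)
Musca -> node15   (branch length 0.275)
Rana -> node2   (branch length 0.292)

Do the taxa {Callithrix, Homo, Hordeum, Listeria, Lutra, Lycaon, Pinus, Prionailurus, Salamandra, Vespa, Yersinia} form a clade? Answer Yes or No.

The MRCA of the listed taxa is the root, so the smallest clade containing them is the whole tree.
That clade also contains Carpinus, Fagus, Meles, Musca, Oncorhynchus, Rana, which are not in the proposed group, so the group is not monophyletic.

No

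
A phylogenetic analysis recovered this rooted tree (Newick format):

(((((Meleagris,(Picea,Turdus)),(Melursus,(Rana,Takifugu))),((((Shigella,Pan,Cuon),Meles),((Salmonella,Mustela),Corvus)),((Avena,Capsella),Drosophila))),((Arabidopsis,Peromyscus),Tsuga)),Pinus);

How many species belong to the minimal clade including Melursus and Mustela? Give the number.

The MRCA of Melursus and Mustela is the node subtending (((Meleagris,(Picea,Turdus)),(Melursus,(Rana,Takifugu))),((((Shigella,Pan,Cuon),Meles),((Salmonella,Mustela),Corvus)),((Avena,Capsella),Drosophila))).
That clade contains 16 terminal taxa: Avena, Capsella, Corvus, Cuon, Drosophila, Meleagris, Meles, Melursus, Mustela, Pan, Picea, Rana, Salmonella, Shigella, Takifugu, Turdus.

16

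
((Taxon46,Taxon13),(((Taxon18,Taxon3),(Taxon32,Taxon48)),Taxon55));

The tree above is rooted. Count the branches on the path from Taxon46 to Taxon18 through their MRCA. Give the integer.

The MRCA of Taxon46 and Taxon18 is the root of the tree.
From Taxon46 up to that node: 2 branches. From Taxon18 up to the same node: 4 branches. Total: 2 + 4 = 6.

6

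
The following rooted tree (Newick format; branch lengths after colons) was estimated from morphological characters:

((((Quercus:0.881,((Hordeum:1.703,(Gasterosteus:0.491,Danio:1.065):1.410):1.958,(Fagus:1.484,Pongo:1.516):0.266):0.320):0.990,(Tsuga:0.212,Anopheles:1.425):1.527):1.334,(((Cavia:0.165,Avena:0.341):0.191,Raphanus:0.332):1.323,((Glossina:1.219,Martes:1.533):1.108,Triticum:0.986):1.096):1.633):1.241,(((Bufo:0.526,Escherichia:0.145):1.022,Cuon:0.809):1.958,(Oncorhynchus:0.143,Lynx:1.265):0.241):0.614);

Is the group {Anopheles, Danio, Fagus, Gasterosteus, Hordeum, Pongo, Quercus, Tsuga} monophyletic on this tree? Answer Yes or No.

Yes

The most recent common ancestor of these taxa subtends ((Quercus,((Hordeum,(Gasterosteus,Danio)),(Fagus,Pongo))),(Tsuga,Anopheles)).
That clade has exactly 8 tips — every listed taxon and nothing else — so the group is monophyletic.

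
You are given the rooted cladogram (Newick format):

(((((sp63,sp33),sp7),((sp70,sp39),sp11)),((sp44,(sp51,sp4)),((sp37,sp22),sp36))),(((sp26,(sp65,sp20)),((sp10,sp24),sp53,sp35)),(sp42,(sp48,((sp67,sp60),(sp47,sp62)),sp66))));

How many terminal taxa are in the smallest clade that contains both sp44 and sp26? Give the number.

26

The MRCA of sp44 and sp26 is the root, so the clade is the entire tree.
That clade contains 26 terminal taxa: sp10, sp11, sp20, sp22, sp24, sp26, sp33, sp35, sp36, sp37, sp39, sp4, sp42, sp44, sp47, sp48, sp51, sp53, sp60, sp62, sp63, sp65, sp66, sp67, sp7, sp70.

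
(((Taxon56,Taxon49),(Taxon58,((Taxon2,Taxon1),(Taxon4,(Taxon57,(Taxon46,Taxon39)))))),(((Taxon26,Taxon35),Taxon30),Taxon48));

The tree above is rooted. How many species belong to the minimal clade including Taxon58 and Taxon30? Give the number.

13

The MRCA of Taxon58 and Taxon30 is the root, so the clade is the entire tree.
That clade contains 13 terminal taxa: Taxon1, Taxon2, Taxon26, Taxon30, Taxon35, Taxon39, Taxon4, Taxon46, Taxon48, Taxon49, Taxon56, Taxon57, Taxon58.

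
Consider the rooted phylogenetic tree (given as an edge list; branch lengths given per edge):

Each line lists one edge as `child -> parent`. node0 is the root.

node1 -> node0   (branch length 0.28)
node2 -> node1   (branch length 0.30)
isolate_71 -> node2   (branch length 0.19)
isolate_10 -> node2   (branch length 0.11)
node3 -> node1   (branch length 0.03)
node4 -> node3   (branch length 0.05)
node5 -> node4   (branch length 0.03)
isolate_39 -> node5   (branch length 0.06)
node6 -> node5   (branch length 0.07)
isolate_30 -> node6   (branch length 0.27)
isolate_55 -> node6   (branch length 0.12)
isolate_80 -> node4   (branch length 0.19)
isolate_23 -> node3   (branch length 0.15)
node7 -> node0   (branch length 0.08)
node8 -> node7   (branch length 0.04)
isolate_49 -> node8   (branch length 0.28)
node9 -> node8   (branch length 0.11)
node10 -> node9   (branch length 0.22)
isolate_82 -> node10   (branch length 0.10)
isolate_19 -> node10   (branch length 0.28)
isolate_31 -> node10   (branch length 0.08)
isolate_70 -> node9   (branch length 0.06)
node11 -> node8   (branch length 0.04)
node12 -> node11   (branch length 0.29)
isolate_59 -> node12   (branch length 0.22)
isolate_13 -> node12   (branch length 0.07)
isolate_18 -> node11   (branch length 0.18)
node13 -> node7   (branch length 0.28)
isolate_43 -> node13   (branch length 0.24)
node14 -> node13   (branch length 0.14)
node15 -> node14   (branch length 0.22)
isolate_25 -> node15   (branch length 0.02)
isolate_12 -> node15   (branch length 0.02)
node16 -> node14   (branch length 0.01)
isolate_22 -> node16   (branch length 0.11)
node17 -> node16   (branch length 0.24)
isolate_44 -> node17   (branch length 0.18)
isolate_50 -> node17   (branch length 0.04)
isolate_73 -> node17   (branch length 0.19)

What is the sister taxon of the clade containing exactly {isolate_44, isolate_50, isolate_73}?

isolate_22

The clade containing exactly {isolate_44, isolate_50, isolate_73} attaches to the tree at the node subtending (isolate_22,(isolate_44,isolate_50,isolate_73)).
The other lineage descending from that same node — the sister group — is the single tip isolate_22.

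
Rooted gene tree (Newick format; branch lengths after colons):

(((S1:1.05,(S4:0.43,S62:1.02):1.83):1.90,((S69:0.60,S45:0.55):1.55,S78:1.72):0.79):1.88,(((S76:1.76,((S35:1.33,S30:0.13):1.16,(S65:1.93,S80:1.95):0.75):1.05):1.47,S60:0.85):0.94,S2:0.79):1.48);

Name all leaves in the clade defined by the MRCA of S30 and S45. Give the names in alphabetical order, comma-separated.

Tracing S30: it sits inside (S35,S30).
Tracing S45: it sits inside (S69,S45).
The smallest clade enclosing both is the whole tree (their MRCA is the root), so the answer is all 13 tips in alphabetical order.

S1, S2, S30, S35, S4, S45, S60, S62, S65, S69, S76, S78, S80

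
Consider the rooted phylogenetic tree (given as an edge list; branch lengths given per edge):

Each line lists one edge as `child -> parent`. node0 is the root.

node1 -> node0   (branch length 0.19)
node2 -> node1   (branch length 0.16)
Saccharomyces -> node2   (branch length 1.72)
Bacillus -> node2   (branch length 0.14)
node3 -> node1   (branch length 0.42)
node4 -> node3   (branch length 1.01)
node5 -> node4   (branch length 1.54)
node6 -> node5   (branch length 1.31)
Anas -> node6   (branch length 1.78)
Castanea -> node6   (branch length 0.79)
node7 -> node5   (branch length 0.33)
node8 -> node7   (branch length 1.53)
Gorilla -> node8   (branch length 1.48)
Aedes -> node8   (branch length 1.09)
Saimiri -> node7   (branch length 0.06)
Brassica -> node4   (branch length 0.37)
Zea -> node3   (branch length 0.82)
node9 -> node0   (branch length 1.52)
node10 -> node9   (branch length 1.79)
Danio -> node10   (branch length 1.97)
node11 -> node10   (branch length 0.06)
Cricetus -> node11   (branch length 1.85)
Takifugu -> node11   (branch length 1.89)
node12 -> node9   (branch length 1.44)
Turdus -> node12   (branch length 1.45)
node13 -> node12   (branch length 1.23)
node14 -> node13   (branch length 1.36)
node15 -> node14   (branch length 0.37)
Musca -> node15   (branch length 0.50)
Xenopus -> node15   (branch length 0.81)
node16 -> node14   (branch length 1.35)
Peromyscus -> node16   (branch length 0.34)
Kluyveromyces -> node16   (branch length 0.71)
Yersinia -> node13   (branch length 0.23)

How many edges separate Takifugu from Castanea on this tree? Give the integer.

10

The MRCA of Takifugu and Castanea is the root of the tree.
From Takifugu up to that node: 4 branches. From Castanea up to the same node: 6 branches. Total: 4 + 6 = 10.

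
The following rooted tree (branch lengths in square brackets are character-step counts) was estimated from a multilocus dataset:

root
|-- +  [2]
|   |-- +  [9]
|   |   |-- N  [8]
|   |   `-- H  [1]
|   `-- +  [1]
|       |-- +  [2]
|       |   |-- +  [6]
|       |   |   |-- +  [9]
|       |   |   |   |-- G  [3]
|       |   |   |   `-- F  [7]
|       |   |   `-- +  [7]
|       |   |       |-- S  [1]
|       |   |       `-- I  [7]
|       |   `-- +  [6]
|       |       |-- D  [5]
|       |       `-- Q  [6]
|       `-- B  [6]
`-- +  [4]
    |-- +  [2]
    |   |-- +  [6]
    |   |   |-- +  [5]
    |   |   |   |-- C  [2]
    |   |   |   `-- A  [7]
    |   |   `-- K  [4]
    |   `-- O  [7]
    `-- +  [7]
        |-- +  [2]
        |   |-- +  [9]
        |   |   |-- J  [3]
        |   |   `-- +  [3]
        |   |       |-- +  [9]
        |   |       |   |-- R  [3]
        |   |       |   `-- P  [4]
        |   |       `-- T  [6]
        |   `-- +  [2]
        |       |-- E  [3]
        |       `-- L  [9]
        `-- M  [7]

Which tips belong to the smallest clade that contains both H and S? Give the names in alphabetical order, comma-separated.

B, D, F, G, H, I, N, Q, S

Tracing H: it sits inside (N,H).
Tracing S: it sits inside (S,I).
The smallest clade enclosing both is ((N,H),((((G,F),(S,I)),(D,Q)),B)); the answer is its 9 terminal taxa in alphabetical order.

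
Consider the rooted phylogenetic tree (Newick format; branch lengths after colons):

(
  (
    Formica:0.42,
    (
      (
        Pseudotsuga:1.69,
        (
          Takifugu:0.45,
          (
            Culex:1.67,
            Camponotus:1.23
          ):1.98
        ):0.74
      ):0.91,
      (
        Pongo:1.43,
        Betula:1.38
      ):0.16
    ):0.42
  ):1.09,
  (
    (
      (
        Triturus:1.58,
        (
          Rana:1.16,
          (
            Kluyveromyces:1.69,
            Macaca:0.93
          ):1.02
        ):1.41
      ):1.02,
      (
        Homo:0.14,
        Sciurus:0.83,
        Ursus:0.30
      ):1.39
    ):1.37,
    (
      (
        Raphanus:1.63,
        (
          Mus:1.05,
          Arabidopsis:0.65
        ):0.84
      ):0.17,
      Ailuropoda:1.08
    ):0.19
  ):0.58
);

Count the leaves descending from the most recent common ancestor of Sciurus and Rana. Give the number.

The MRCA of Sciurus and Rana is the node subtending ((Triturus,(Rana,(Kluyveromyces,Macaca))),(Homo,Sciurus,Ursus)).
That clade contains 7 terminal taxa: Homo, Kluyveromyces, Macaca, Rana, Sciurus, Triturus, Ursus.

7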